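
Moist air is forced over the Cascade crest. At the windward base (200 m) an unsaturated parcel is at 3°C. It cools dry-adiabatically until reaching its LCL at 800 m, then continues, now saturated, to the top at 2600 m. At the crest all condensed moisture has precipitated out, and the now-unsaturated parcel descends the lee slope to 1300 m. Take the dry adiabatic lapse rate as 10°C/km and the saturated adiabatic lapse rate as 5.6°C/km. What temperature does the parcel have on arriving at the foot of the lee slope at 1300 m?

-0.08°C

Dry to 800 m: -10 × 0.6 km = -6°C, so T = -3°C.
Saturated to 2600 m: -5.6 × 1.8 km = -10.08°C, so T = -13.08°C.
Dry descent to 1300 m: +10 × 1.3 km = +13°C, so T = -0.08°C.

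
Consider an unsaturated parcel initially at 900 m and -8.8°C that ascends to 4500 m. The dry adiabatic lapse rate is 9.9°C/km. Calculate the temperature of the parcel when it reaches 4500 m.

From 900 m to 4500 m (dry adiabatic): cools by 9.9 × 3.6 = 35.64°C, giving -44.44°C.

-44.44°C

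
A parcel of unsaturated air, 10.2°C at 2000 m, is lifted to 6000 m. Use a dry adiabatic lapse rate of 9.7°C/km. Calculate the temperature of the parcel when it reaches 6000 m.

-28.6°C

2000 → 6000 m (dry adiabatic, 9.7°C/km): ΔT = -9.7 × 4 = -38.8°C → T = -28.6°C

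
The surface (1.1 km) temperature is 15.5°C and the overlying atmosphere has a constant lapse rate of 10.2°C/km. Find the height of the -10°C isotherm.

3.6 km

Height above start = (15.5 − (-10)) / 10.2 = 2.5 km
Altitude = 1100 m + 2500 m = 3600 m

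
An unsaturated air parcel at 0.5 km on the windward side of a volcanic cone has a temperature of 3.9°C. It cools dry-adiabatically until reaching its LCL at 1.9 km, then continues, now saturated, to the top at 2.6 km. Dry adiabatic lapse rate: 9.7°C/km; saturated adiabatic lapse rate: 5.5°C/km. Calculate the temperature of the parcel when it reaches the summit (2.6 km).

-13.53°C

500–1900 m, dry: Δz = 1.4 km ⇒ ΔT = -13.58°C; T = -9.68°C
1900–2600 m, saturated: Δz = 0.7 km ⇒ ΔT = -3.85°C; T = -13.53°C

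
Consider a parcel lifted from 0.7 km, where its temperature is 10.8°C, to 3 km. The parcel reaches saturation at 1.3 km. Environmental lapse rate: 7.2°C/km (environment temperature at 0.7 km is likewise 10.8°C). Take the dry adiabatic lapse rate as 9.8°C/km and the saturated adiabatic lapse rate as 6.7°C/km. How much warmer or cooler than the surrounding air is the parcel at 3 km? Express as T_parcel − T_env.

-0.71°C (parcel cooler than environment)

Parcel:
  700 → 1300 m (dry, 9.8°C/km): ΔT = -9.8 × 0.6 = -5.88°C → T = 4.92°C
  1300 → 3000 m (saturated, 6.7°C/km): ΔT = -6.7 × 1.7 = -11.39°C → T = -6.47°C
Environment:
  700 → 3000 m (environment, 7.2°C/km): ΔT = -7.2 × 2.3 = -16.56°C → T = -5.76°C
T_parcel − T_env = -6.47 − (-5.76) = -0.71°C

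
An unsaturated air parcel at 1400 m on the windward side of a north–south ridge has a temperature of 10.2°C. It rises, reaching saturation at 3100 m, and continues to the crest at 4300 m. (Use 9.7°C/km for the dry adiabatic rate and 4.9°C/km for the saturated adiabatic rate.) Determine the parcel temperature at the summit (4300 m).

-12.17°C

1400 → 3100 m (dry, 9.7°C/km): ΔT = -9.7 × 1.7 = -16.49°C → T = -6.29°C
3100 → 4300 m (saturated, 4.9°C/km): ΔT = -4.9 × 1.2 = -5.88°C → T = -12.17°C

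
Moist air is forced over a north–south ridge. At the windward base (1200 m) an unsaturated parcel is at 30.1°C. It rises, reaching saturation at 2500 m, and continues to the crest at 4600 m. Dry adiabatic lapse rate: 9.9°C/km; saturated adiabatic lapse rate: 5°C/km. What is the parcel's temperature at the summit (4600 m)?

6.73°C

1200–2500 m, dry: Δz = 1.3 km ⇒ ΔT = -12.87°C; T = 17.23°C
2500–4600 m, saturated: Δz = 2.1 km ⇒ ΔT = -10.5°C; T = 6.73°C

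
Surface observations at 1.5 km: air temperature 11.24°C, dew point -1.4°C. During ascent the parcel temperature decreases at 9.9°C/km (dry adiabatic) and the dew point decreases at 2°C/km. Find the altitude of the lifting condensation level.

T and T_d converge at 9.9 − 2 = 7.9°C per km
Height above start = (11.24 − (-1.4)) / 7.9 = 1.6 km
LCL altitude = 1500 m + 1600 m = 3100 m

3.1 km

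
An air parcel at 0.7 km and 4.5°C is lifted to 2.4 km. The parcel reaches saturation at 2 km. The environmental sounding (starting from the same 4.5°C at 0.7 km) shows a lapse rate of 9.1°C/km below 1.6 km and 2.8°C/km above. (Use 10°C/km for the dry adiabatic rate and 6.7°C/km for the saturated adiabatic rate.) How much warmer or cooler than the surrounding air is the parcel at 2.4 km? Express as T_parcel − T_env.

Parcel:
  700–2000 m, dry: Δz = 1.3 km ⇒ ΔT = -13°C; T = -8.5°C
  2000–2400 m, saturated: Δz = 0.4 km ⇒ ΔT = -2.68°C; T = -11.18°C
Environment:
  700–1600 m, environment, lower layer: Δz = 0.9 km ⇒ ΔT = -8.19°C; T = -3.69°C
  1600–2400 m, environment, upper layer: Δz = 0.8 km ⇒ ΔT = -2.24°C; T = -5.93°C
T_parcel − T_env = -11.18 − (-5.93) = -5.25°C

-5.25°C (parcel cooler than environment)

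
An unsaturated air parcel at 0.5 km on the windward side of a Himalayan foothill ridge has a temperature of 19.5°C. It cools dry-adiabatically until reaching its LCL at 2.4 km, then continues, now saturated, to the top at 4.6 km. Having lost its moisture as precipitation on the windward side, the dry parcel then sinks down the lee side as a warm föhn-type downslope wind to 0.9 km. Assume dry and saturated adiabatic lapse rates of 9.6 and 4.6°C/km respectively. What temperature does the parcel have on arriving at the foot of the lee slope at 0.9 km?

26.66°C

500–2400 m, dry: Δz = 1.9 km ⇒ ΔT = -18.24°C; T = 1.26°C
2400–4600 m, saturated: Δz = 2.2 km ⇒ ΔT = -10.12°C; T = -8.86°C
4600–900 m, dry descent: Δz = 3.7 km ⇒ ΔT = +35.52°C; T = 26.66°C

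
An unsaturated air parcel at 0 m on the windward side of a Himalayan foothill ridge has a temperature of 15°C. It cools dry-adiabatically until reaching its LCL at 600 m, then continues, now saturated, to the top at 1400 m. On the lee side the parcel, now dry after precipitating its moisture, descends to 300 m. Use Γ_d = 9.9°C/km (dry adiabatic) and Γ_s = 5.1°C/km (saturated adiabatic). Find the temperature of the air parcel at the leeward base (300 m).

Dry to 600 m: -9.9 × 0.6 km = -5.94°C, so T = 9.06°C.
Saturated to 1400 m: -5.1 × 0.8 km = -4.08°C, so T = 4.98°C.
Dry descent to 300 m: +9.9 × 1.1 km = +10.89°C, so T = 15.87°C.

15.87°C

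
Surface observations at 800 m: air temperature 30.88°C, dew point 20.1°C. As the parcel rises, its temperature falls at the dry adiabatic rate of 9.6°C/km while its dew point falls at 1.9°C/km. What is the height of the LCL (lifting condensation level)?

2200 m

T and T_d converge at 9.6 − 1.9 = 7.7°C per km
Height above start = (30.88 − 20.1) / 7.7 = 1.4 km
LCL altitude = 800 m + 1400 m = 2200 m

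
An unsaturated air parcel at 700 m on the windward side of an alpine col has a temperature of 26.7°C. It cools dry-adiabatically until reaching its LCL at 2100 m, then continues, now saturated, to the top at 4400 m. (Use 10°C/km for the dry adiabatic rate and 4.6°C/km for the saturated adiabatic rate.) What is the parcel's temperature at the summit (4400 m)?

700–2100 m, dry: Δz = 1.4 km ⇒ ΔT = -14°C; T = 12.7°C
2100–4400 m, saturated: Δz = 2.3 km ⇒ ΔT = -10.58°C; T = 2.12°C

2.12°C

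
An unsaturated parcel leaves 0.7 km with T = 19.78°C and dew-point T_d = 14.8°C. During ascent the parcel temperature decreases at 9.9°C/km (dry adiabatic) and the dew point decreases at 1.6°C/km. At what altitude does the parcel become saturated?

1.3 km

T and T_d converge at 9.9 − 1.6 = 8.3°C per km
Height above start = (19.78 − 14.8) / 8.3 = 0.6 km
LCL altitude = 700 m + 600 m = 1300 m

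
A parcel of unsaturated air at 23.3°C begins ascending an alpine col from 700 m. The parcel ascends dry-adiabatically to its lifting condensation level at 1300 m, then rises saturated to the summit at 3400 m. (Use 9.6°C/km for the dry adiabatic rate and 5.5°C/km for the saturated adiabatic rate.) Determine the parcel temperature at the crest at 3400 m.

5.99°C

700–1300 m, dry: Δz = 0.6 km ⇒ ΔT = -5.76°C; T = 17.54°C
1300–3400 m, saturated: Δz = 2.1 km ⇒ ΔT = -11.55°C; T = 5.99°C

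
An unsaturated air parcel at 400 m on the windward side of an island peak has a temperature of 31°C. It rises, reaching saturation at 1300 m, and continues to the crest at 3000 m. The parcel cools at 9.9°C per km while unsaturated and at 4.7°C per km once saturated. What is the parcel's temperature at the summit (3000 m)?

Dry to 1300 m: -9.9 × 0.9 km = -8.91°C, so T = 22.09°C.
Saturated to 3000 m: -4.7 × 1.7 km = -7.99°C, so T = 14.1°C.

14.1°C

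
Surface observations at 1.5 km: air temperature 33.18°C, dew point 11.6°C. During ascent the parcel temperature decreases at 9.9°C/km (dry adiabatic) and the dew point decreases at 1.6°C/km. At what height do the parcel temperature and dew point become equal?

T and T_d converge at 9.9 − 1.6 = 8.3°C per km
Height above start = (33.18 − 11.6) / 8.3 = 2.6 km
LCL altitude = 1500 m + 2600 m = 4100 m

4.1 km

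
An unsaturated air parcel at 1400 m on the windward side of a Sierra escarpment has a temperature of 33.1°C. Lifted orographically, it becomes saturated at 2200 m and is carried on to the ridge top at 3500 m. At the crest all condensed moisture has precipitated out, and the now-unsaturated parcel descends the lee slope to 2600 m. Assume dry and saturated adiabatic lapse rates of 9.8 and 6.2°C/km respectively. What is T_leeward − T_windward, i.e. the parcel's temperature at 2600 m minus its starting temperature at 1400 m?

1400 → 2200 m (dry, 9.8°C/km): ΔT = -9.8 × 0.8 = -7.84°C → T = 25.26°C
2200 → 3500 m (saturated, 6.2°C/km): ΔT = -6.2 × 1.3 = -8.06°C → T = 17.2°C
3500 → 2600 m (dry descent, 9.8°C/km): ΔT = +9.8 × 0.9 = +8.82°C → T = 26.02°C
Net change vs windward start: 26.02 − 33.1 = -7.08°C

-7.08°C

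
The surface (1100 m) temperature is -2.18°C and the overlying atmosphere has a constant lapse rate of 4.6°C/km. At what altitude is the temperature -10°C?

2800 m

Height above start = (-2.18 − (-10)) / 4.6 = 1.7 km
Altitude = 1100 m + 1700 m = 2800 m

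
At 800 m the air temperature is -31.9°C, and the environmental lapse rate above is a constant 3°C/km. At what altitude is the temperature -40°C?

3500 m

Height above start = (-31.9 − (-40)) / 3 = 2.7 km
Altitude = 800 m + 2700 m = 3500 m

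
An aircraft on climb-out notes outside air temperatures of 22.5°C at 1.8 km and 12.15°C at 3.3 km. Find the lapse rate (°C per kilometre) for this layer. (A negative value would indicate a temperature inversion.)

6.9°C/km

Γ = −ΔT/Δz = (22.5 − 12.15) / (3300 − 1800) m
  = 10.35°C / 1.5 km = 6.9°C/km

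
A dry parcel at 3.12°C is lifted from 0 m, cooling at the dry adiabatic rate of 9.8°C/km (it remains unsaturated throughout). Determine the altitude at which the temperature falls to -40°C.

Height above start = (3.12 − (-40)) / 9.8 = 4.4 km
Altitude = 0 m + 4400 m = 4400 m

4400 m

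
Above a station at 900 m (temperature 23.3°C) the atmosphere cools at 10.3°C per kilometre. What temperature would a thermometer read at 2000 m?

From 900 m to 2000 m (environmental): cools by 10.3 × 1.1 = 11.33°C, giving 11.97°C.

11.97°C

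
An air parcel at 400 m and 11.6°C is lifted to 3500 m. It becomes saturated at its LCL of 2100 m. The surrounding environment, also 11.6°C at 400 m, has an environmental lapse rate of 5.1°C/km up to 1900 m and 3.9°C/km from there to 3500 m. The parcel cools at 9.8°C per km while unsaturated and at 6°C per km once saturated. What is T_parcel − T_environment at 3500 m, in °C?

Parcel:
  From 400 m to 2100 m (dry): cools by 9.8 × 1.7 = 16.66°C, giving -5.06°C.
  From 2100 m to 3500 m (saturated): cools by 6 × 1.4 = 8.4°C, giving -13.46°C.
Environment:
  From 400 m to 1900 m (environment, lower layer): cools by 5.1 × 1.5 = 7.65°C, giving 3.95°C.
  From 1900 m to 3500 m (environment, upper layer): cools by 3.9 × 1.6 = 6.24°C, giving -2.29°C.
T_parcel − T_env = -13.46 − (-2.29) = -11.17°C

-11.17°C (parcel cooler than environment)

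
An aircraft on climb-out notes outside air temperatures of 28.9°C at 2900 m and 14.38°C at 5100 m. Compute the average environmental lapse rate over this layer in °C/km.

Γ = −ΔT/Δz = (28.9 − 14.38) / (5100 − 2900) m
  = 14.52°C / 2.2 km = 6.6°C/km

6.6°C/km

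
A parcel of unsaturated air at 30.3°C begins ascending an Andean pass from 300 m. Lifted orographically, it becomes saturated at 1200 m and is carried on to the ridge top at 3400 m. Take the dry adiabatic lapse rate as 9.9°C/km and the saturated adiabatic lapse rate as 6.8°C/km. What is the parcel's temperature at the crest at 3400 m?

300 → 1200 m (dry, 9.9°C/km): ΔT = -9.9 × 0.9 = -8.91°C → T = 21.39°C
1200 → 3400 m (saturated, 6.8°C/km): ΔT = -6.8 × 2.2 = -14.96°C → T = 6.43°C

6.43°C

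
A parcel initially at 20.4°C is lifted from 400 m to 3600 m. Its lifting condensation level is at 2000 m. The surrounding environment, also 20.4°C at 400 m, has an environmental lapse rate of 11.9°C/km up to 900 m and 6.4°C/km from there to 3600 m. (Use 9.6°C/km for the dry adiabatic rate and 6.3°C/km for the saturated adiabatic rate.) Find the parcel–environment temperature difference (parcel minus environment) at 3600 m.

-2.21°C (parcel cooler than environment)

Parcel:
  400–2000 m, dry: Δz = 1.6 km ⇒ ΔT = -15.36°C; T = 5.04°C
  2000–3600 m, saturated: Δz = 1.6 km ⇒ ΔT = -10.08°C; T = -5.04°C
Environment:
  400–900 m, environment, lower layer: Δz = 0.5 km ⇒ ΔT = -5.95°C; T = 14.45°C
  900–3600 m, environment, upper layer: Δz = 2.7 km ⇒ ΔT = -17.28°C; T = -2.83°C
T_parcel − T_env = -5.04 − (-2.83) = -2.21°C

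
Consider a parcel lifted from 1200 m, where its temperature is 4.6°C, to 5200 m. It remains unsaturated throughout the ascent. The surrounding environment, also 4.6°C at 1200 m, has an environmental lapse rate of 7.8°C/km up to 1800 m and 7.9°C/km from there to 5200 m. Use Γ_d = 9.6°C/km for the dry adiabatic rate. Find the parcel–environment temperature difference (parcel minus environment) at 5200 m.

-6.86°C (parcel cooler than environment)

Parcel:
  Dry to 5200 m: -9.6 × 4 km = -38.4°C, so T = -33.8°C.
Environment:
  Environment, lower layer to 1800 m: -7.8 × 0.6 km = -4.68°C, so T = -0.08°C.
  Environment, upper layer to 5200 m: -7.9 × 3.4 km = -26.86°C, so T = -26.94°C.
T_parcel − T_env = -33.8 − (-26.94) = -6.86°C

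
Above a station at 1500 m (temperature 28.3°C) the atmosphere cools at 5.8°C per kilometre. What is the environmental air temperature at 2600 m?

1500 → 2600 m (environmental, 5.8°C/km): ΔT = -5.8 × 1.1 = -6.38°C → T = 21.92°C

21.92°C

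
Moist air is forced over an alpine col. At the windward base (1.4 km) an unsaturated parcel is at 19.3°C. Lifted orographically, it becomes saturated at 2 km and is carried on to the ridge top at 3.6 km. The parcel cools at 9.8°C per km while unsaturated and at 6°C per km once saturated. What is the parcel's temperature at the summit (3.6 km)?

3.82°C

Dry to 2000 m: -9.8 × 0.6 km = -5.88°C, so T = 13.42°C.
Saturated to 3600 m: -6 × 1.6 km = -9.6°C, so T = 3.82°C.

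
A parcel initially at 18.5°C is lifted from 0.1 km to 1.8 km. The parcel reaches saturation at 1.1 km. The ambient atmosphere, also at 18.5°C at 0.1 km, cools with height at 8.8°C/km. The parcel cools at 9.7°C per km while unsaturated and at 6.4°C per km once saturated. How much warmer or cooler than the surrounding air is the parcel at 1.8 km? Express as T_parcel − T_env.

Parcel:
  From 100 m to 1100 m (dry): cools by 9.7 × 1 = 9.7°C, giving 8.8°C.
  From 1100 m to 1800 m (saturated): cools by 6.4 × 0.7 = 4.48°C, giving 4.32°C.
Environment:
  From 100 m to 1800 m (environment): cools by 8.8 × 1.7 = 14.96°C, giving 3.54°C.
T_parcel − T_env = 4.32 − 3.54 = +0.78°C

+0.78°C (parcel warmer than environment)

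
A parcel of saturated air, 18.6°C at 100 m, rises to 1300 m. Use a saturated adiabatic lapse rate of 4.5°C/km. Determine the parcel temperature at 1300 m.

13.2°C

Saturated adiabatic to 1300 m: -4.5 × 1.2 km = -5.4°C, so T = 13.2°C.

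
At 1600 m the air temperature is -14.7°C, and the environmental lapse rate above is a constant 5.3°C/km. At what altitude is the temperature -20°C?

2600 m

Height above start = (-14.7 − (-20)) / 5.3 = 1 km
Altitude = 1600 m + 1000 m = 2600 m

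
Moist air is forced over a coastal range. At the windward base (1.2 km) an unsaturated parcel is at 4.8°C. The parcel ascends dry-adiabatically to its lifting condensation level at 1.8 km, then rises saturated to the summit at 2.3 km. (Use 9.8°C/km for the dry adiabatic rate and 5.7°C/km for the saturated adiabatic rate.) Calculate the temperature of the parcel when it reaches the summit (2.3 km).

From 1200 m to 1800 m (dry): cools by 9.8 × 0.6 = 5.88°C, giving -1.08°C.
From 1800 m to 2300 m (saturated): cools by 5.7 × 0.5 = 2.85°C, giving -3.93°C.

-3.93°C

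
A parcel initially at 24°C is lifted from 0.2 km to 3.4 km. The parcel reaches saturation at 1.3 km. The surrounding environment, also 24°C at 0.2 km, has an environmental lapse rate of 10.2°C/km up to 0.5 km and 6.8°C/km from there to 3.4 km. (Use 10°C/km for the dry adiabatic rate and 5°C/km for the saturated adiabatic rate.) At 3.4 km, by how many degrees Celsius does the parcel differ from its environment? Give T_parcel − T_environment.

+1.28°C (parcel warmer than environment)

Parcel:
  From 200 m to 1300 m (dry): cools by 10 × 1.1 = 11°C, giving 13°C.
  From 1300 m to 3400 m (saturated): cools by 5 × 2.1 = 10.5°C, giving 2.5°C.
Environment:
  From 200 m to 500 m (environment, lower layer): cools by 10.2 × 0.3 = 3.06°C, giving 20.94°C.
  From 500 m to 3400 m (environment, upper layer): cools by 6.8 × 2.9 = 19.72°C, giving 1.22°C.
T_parcel − T_env = 2.5 − 1.22 = +1.28°C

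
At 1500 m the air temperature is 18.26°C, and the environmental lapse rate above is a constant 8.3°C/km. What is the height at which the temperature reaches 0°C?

Height above start = (18.26 − 0) / 8.3 = 2.2 km
Altitude = 1500 m + 2200 m = 3700 m

3700 m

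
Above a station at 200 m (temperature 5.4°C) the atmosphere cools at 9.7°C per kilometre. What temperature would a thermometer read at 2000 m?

-12.06°C

From 200 m to 2000 m (environmental): cools by 9.7 × 1.8 = 17.46°C, giving -12.06°C.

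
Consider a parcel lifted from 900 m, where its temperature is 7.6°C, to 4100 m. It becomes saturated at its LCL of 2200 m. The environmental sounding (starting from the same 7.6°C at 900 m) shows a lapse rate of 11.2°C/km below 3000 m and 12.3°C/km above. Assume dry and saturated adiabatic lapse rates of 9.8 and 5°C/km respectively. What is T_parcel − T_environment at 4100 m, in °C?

Parcel:
  900 → 2200 m (dry, 9.8°C/km): ΔT = -9.8 × 1.3 = -12.74°C → T = -5.14°C
  2200 → 4100 m (saturated, 5°C/km): ΔT = -5 × 1.9 = -9.5°C → T = -14.64°C
Environment:
  900 → 3000 m (environment, lower layer, 11.2°C/km): ΔT = -11.2 × 2.1 = -23.52°C → T = -15.92°C
  3000 → 4100 m (environment, upper layer, 12.3°C/km): ΔT = -12.3 × 1.1 = -13.53°C → T = -29.45°C
T_parcel − T_env = -14.64 − (-29.45) = +14.81°C

+14.81°C (parcel warmer than environment)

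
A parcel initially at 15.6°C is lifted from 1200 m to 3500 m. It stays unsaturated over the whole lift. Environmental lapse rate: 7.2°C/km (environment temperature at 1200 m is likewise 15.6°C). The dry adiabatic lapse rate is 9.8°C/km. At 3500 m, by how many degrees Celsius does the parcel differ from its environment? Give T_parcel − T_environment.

Parcel:
  1200 → 3500 m (dry, 9.8°C/km): ΔT = -9.8 × 2.3 = -22.54°C → T = -6.94°C
Environment:
  1200 → 3500 m (environment, 7.2°C/km): ΔT = -7.2 × 2.3 = -16.56°C → T = -0.96°C
T_parcel − T_env = -6.94 − (-0.96) = -5.98°C

-5.98°C (parcel cooler than environment)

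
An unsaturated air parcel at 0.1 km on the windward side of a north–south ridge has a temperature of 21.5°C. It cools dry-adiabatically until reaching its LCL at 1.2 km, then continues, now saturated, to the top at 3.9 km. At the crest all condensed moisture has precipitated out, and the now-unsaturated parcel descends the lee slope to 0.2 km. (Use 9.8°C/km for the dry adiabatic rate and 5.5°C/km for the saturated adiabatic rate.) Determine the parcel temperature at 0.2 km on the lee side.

32.13°C

100 → 1200 m (dry, 9.8°C/km): ΔT = -9.8 × 1.1 = -10.78°C → T = 10.72°C
1200 → 3900 m (saturated, 5.5°C/km): ΔT = -5.5 × 2.7 = -14.85°C → T = -4.13°C
3900 → 200 m (dry descent, 9.8°C/km): ΔT = +9.8 × 3.7 = +36.26°C → T = 32.13°C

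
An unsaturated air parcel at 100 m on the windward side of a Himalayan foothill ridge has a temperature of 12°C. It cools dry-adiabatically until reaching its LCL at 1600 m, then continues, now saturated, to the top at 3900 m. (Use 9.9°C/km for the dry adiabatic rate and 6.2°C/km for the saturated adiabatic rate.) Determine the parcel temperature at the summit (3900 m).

From 100 m to 1600 m (dry): cools by 9.9 × 1.5 = 14.85°C, giving -2.85°C.
From 1600 m to 3900 m (saturated): cools by 6.2 × 2.3 = 14.26°C, giving -17.11°C.

-17.11°C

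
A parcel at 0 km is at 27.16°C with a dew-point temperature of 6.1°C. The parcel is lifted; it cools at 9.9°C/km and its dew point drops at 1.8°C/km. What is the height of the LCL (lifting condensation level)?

2.6 km

T and T_d converge at 9.9 − 1.8 = 8.1°C per km
Height above start = (27.16 − 6.1) / 8.1 = 2.6 km
LCL altitude = 0 m + 2600 m = 2600 m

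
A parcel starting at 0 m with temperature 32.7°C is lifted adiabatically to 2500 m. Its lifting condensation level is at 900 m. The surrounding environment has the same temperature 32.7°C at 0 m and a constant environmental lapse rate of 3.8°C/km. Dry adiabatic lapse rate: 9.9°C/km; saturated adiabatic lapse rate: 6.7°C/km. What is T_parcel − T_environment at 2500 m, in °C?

Parcel:
  From 0 m to 900 m (dry): cools by 9.9 × 0.9 = 8.91°C, giving 23.79°C.
  From 900 m to 2500 m (saturated): cools by 6.7 × 1.6 = 10.72°C, giving 13.07°C.
Environment:
  From 0 m to 2500 m (environment): cools by 3.8 × 2.5 = 9.5°C, giving 23.2°C.
T_parcel − T_env = 13.07 − 23.2 = -10.13°C

-10.13°C (parcel cooler than environment)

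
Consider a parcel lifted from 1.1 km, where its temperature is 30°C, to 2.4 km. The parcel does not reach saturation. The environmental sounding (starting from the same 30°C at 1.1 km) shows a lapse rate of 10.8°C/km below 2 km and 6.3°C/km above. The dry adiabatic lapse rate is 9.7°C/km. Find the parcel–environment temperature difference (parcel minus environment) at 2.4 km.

-0.37°C (parcel cooler than environment)

Parcel:
  1100–2400 m, dry: Δz = 1.3 km ⇒ ΔT = -12.61°C; T = 17.39°C
Environment:
  1100–2000 m, environment, lower layer: Δz = 0.9 km ⇒ ΔT = -9.72°C; T = 20.28°C
  2000–2400 m, environment, upper layer: Δz = 0.4 km ⇒ ΔT = -2.52°C; T = 17.76°C
T_parcel − T_env = 17.39 − 17.76 = -0.37°C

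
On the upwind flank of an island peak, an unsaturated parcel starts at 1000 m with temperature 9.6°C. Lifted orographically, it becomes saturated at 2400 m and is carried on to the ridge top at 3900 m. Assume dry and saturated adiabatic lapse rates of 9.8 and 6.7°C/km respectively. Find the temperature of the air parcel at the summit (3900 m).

1000–2400 m, dry: Δz = 1.4 km ⇒ ΔT = -13.72°C; T = -4.12°C
2400–3900 m, saturated: Δz = 1.5 km ⇒ ΔT = -10.05°C; T = -14.17°C

-14.17°C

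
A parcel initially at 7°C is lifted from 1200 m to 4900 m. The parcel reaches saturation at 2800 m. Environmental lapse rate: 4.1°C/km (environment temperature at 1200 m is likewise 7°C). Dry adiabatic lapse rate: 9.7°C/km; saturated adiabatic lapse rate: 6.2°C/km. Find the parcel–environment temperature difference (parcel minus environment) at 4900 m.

Parcel:
  From 1200 m to 2800 m (dry): cools by 9.7 × 1.6 = 15.52°C, giving -8.52°C.
  From 2800 m to 4900 m (saturated): cools by 6.2 × 2.1 = 13.02°C, giving -21.54°C.
Environment:
  From 1200 m to 4900 m (environment): cools by 4.1 × 3.7 = 15.17°C, giving -8.17°C.
T_parcel − T_env = -21.54 − (-8.17) = -13.37°C

-13.37°C (parcel cooler than environment)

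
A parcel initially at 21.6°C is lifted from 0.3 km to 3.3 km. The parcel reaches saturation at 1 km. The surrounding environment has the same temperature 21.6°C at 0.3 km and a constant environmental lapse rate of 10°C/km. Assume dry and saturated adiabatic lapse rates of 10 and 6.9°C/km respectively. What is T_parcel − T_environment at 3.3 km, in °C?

+7.13°C (parcel warmer than environment)

Parcel:
  From 300 m to 1000 m (dry): cools by 10 × 0.7 = 7°C, giving 14.6°C.
  From 1000 m to 3300 m (saturated): cools by 6.9 × 2.3 = 15.87°C, giving -1.27°C.
Environment:
  From 300 m to 3300 m (environment): cools by 10 × 3 = 30°C, giving -8.4°C.
T_parcel − T_env = -1.27 − (-8.4) = +7.13°C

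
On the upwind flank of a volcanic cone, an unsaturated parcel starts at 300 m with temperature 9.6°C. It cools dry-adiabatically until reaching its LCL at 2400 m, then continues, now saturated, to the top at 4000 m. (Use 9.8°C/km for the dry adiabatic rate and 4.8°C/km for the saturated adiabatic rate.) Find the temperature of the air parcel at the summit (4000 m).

-18.66°C

300–2400 m, dry: Δz = 2.1 km ⇒ ΔT = -20.58°C; T = -10.98°C
2400–4000 m, saturated: Δz = 1.6 km ⇒ ΔT = -7.68°C; T = -18.66°C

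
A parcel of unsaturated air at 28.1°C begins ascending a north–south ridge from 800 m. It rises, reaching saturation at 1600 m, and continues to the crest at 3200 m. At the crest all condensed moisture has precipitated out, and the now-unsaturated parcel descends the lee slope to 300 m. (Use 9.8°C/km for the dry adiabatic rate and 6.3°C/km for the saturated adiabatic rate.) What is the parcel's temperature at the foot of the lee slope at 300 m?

From 800 m to 1600 m (dry): cools by 9.8 × 0.8 = 7.84°C, giving 20.26°C.
From 1600 m to 3200 m (saturated): cools by 6.3 × 1.6 = 10.08°C, giving 10.18°C.
From 3200 m to 300 m (dry descent): warms by 9.8 × 2.9 = 28.42°C, giving 38.6°C.

38.6°C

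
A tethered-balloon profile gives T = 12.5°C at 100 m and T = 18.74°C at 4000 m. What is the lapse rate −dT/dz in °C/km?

Γ = −ΔT/Δz = (12.5 − 18.74) / (4000 − 100) m
  = -6.24°C / 3.9 km = -1.6°C/km

-1.6°C/km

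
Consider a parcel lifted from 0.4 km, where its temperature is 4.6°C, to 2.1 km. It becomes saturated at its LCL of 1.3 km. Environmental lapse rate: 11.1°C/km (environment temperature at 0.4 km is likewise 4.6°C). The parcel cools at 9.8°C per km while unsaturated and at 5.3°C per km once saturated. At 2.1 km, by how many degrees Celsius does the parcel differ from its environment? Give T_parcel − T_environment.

+5.81°C (parcel warmer than environment)

Parcel:
  400 → 1300 m (dry, 9.8°C/km): ΔT = -9.8 × 0.9 = -8.82°C → T = -4.22°C
  1300 → 2100 m (saturated, 5.3°C/km): ΔT = -5.3 × 0.8 = -4.24°C → T = -8.46°C
Environment:
  400 → 2100 m (environment, 11.1°C/km): ΔT = -11.1 × 1.7 = -18.87°C → T = -14.27°C
T_parcel − T_env = -8.46 − (-14.27) = +5.81°C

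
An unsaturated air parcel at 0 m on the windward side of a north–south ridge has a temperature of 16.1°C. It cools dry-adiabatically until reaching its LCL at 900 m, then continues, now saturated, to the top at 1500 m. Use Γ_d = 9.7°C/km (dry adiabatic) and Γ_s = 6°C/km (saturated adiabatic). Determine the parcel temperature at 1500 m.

3.77°C

From 0 m to 900 m (dry): cools by 9.7 × 0.9 = 8.73°C, giving 7.37°C.
From 900 m to 1500 m (saturated): cools by 6 × 0.6 = 3.6°C, giving 3.77°C.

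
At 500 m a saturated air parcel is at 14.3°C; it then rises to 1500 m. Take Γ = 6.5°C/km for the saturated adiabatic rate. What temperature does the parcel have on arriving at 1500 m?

From 500 m to 1500 m (saturated adiabatic): cools by 6.5 × 1 = 6.5°C, giving 7.8°C.

7.8°C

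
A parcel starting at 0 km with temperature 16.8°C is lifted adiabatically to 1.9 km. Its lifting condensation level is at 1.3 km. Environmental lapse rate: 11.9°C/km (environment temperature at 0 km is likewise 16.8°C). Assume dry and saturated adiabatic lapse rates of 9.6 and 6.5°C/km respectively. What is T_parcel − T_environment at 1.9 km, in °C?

Parcel:
  0–1300 m, dry: Δz = 1.3 km ⇒ ΔT = -12.48°C; T = 4.32°C
  1300–1900 m, saturated: Δz = 0.6 km ⇒ ΔT = -3.9°C; T = 0.42°C
Environment:
  0–1900 m, environment: Δz = 1.9 km ⇒ ΔT = -22.61°C; T = -5.81°C
T_parcel − T_env = 0.42 − (-5.81) = +6.23°C

+6.23°C (parcel warmer than environment)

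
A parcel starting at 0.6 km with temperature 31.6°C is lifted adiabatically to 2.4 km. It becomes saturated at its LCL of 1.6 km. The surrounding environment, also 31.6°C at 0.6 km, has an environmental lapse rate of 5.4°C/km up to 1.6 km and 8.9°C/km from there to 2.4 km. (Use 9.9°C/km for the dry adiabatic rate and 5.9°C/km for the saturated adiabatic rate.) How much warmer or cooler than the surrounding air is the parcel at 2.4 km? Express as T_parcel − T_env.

-2.1°C (parcel cooler than environment)

Parcel:
  600–1600 m, dry: Δz = 1 km ⇒ ΔT = -9.9°C; T = 21.7°C
  1600–2400 m, saturated: Δz = 0.8 km ⇒ ΔT = -4.72°C; T = 16.98°C
Environment:
  600–1600 m, environment, lower layer: Δz = 1 km ⇒ ΔT = -5.4°C; T = 26.2°C
  1600–2400 m, environment, upper layer: Δz = 0.8 km ⇒ ΔT = -7.12°C; T = 19.08°C
T_parcel − T_env = 16.98 − 19.08 = -2.1°C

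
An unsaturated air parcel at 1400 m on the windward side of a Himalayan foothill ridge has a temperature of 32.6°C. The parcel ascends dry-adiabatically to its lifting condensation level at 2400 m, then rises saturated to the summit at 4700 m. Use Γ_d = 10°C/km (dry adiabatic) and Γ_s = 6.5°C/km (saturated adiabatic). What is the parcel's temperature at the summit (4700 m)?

Dry to 2400 m: -10 × 1 km = -10°C, so T = 22.6°C.
Saturated to 4700 m: -6.5 × 2.3 km = -14.95°C, so T = 7.65°C.

7.65°C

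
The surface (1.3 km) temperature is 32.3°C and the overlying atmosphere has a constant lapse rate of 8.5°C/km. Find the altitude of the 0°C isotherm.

5.1 km

Height above start = (32.3 − 0) / 8.5 = 3.8 km
Altitude = 1300 m + 3800 m = 5100 m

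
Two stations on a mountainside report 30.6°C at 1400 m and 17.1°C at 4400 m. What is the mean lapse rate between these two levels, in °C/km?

4.5°C/km

Γ = −ΔT/Δz = (30.6 − 17.1) / (4400 − 1400) m
  = 13.5°C / 3 km = 4.5°C/km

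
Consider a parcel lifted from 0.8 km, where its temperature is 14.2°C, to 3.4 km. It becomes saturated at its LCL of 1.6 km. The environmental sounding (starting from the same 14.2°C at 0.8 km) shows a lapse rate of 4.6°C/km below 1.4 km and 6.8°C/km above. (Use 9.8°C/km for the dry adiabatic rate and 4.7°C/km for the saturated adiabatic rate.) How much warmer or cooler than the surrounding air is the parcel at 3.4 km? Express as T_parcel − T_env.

Parcel:
  800–1600 m, dry: Δz = 0.8 km ⇒ ΔT = -7.84°C; T = 6.36°C
  1600–3400 m, saturated: Δz = 1.8 km ⇒ ΔT = -8.46°C; T = -2.1°C
Environment:
  800–1400 m, environment, lower layer: Δz = 0.6 km ⇒ ΔT = -2.76°C; T = 11.44°C
  1400–3400 m, environment, upper layer: Δz = 2 km ⇒ ΔT = -13.6°C; T = -2.16°C
T_parcel − T_env = -2.1 − (-2.16) = +0.06°C

+0.06°C (parcel warmer than environment)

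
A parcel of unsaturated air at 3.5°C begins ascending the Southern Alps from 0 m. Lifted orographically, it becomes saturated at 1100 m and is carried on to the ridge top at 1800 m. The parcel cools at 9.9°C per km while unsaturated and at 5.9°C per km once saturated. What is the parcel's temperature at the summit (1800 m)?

0–1100 m, dry: Δz = 1.1 km ⇒ ΔT = -10.89°C; T = -7.39°C
1100–1800 m, saturated: Δz = 0.7 km ⇒ ΔT = -4.13°C; T = -11.52°C

-11.52°C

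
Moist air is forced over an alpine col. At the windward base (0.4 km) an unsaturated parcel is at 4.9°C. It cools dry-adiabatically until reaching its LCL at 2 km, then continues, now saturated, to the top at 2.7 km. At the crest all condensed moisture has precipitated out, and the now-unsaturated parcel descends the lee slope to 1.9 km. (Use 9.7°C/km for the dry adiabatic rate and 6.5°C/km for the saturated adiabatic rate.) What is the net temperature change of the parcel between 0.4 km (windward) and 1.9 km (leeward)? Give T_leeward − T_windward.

-12.31°C

Dry to 2000 m: -9.7 × 1.6 km = -15.52°C, so T = -10.62°C.
Saturated to 2700 m: -6.5 × 0.7 km = -4.55°C, so T = -15.17°C.
Dry descent to 1900 m: +9.7 × 0.8 km = +7.76°C, so T = -7.41°C.
Net change vs windward start: -7.41 − 4.9 = -12.31°C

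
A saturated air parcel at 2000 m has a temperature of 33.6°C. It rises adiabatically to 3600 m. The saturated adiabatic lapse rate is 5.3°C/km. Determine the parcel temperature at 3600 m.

2000 → 3600 m (saturated adiabatic, 5.3°C/km): ΔT = -5.3 × 1.6 = -8.48°C → T = 25.12°C

25.12°C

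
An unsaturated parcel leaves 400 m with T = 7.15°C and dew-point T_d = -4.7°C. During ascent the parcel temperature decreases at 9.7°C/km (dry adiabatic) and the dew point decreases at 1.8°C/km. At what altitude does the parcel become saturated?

1900 m

T and T_d converge at 9.7 − 1.8 = 7.9°C per km
Height above start = (7.15 − (-4.7)) / 7.9 = 1.5 km
LCL altitude = 400 m + 1500 m = 1900 m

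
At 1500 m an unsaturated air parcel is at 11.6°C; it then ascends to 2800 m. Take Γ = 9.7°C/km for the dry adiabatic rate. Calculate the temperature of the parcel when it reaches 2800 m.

1500 → 2800 m (dry adiabatic, 9.7°C/km): ΔT = -9.7 × 1.3 = -12.61°C → T = -1.01°C

-1.01°C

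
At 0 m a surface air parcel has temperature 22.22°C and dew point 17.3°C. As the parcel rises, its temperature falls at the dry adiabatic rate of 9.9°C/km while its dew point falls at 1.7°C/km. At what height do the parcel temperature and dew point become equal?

600 m

T and T_d converge at 9.9 − 1.7 = 8.2°C per km
Height above start = (22.22 − 17.3) / 8.2 = 0.6 km
LCL altitude = 0 m + 600 m = 600 m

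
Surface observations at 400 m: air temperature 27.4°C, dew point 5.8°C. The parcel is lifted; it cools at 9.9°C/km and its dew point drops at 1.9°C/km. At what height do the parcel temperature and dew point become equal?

T and T_d converge at 9.9 − 1.9 = 8°C per km
Height above start = (27.4 − 5.8) / 8 = 2.7 km
LCL altitude = 400 m + 2700 m = 3100 m

3100 m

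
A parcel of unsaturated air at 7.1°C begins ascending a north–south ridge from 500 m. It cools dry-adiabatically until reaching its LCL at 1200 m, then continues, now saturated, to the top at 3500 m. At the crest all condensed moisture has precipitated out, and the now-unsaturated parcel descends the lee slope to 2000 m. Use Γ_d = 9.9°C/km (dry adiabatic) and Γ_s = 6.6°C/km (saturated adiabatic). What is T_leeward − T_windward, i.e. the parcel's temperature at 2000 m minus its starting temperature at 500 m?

500–1200 m, dry: Δz = 0.7 km ⇒ ΔT = -6.93°C; T = 0.17°C
1200–3500 m, saturated: Δz = 2.3 km ⇒ ΔT = -15.18°C; T = -15.01°C
3500–2000 m, dry descent: Δz = 1.5 km ⇒ ΔT = +14.85°C; T = -0.16°C
Net change vs windward start: -0.16 − 7.1 = -7.26°C

-7.26°C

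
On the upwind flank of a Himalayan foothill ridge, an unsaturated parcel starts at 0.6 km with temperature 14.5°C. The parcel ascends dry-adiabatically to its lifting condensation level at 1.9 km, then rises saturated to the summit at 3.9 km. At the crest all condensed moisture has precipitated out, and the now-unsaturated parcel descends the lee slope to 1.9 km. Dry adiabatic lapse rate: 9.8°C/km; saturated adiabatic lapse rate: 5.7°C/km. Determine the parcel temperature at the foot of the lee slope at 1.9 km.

9.96°C

Dry to 1900 m: -9.8 × 1.3 km = -12.74°C, so T = 1.76°C.
Saturated to 3900 m: -5.7 × 2 km = -11.4°C, so T = -9.64°C.
Dry descent to 1900 m: +9.8 × 2 km = +19.6°C, so T = 9.96°C.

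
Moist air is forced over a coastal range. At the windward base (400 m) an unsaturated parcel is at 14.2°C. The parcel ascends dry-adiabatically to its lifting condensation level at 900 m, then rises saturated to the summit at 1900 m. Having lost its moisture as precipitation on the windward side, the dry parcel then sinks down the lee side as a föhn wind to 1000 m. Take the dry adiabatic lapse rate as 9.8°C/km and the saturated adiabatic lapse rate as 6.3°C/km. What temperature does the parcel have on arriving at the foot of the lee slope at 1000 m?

400 → 900 m (dry, 9.8°C/km): ΔT = -9.8 × 0.5 = -4.9°C → T = 9.3°C
900 → 1900 m (saturated, 6.3°C/km): ΔT = -6.3 × 1 = -6.3°C → T = 3°C
1900 → 1000 m (dry descent, 9.8°C/km): ΔT = +9.8 × 0.9 = +8.82°C → T = 11.82°C

11.82°C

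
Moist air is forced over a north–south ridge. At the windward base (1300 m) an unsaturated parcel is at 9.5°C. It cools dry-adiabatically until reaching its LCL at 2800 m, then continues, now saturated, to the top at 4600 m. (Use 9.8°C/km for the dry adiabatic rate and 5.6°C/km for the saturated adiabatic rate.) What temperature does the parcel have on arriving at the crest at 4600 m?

-15.28°C

1300–2800 m, dry: Δz = 1.5 km ⇒ ΔT = -14.7°C; T = -5.2°C
2800–4600 m, saturated: Δz = 1.8 km ⇒ ΔT = -10.08°C; T = -15.28°C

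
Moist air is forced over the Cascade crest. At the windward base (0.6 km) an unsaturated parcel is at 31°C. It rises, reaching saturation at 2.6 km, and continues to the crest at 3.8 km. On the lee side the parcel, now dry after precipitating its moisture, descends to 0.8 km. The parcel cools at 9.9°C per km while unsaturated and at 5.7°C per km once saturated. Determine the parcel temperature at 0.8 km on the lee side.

600 → 2600 m (dry, 9.9°C/km): ΔT = -9.9 × 2 = -19.8°C → T = 11.2°C
2600 → 3800 m (saturated, 5.7°C/km): ΔT = -5.7 × 1.2 = -6.84°C → T = 4.36°C
3800 → 800 m (dry descent, 9.9°C/km): ΔT = +9.9 × 3 = +29.7°C → T = 34.06°C

34.06°C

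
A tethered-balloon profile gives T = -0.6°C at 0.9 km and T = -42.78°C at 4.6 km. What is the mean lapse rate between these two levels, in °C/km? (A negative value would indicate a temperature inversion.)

Γ = −ΔT/Δz = (-0.6 − (-42.78)) / (4600 − 900) m
  = 42.18°C / 3.7 km = 11.4°C/km

11.4°C/km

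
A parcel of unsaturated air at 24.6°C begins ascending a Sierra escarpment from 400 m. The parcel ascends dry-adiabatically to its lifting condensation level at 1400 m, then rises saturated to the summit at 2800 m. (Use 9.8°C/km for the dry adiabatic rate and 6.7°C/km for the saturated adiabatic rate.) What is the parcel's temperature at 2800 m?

Dry to 1400 m: -9.8 × 1 km = -9.8°C, so T = 14.8°C.
Saturated to 2800 m: -6.7 × 1.4 km = -9.38°C, so T = 5.42°C.

5.42°C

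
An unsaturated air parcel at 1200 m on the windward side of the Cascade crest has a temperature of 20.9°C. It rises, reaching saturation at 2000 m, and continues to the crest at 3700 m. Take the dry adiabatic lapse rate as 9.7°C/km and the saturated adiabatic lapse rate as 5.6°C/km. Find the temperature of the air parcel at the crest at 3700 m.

1200–2000 m, dry: Δz = 0.8 km ⇒ ΔT = -7.76°C; T = 13.14°C
2000–3700 m, saturated: Δz = 1.7 km ⇒ ΔT = -9.52°C; T = 3.62°C

3.62°C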